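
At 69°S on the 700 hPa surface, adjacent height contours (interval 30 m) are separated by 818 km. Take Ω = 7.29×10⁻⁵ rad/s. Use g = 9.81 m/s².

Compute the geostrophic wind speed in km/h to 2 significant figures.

9.5 km/h

Coriolis parameter at 69°S:
f = 2Ω sin φ = 2 × 7.29×10⁻⁵ × sin 69° = 1.36×10⁻⁴ s⁻¹
Height gradient: |∂Z/∂n| = 30 m / 818000 m = 3.67×10⁻⁵
On a pressure surface, geostrophic balance gives V_g = (g/f)|∂Z/∂n|:
V_g = 9.81 × 3.67×10⁻⁵ / 1.36×10⁻⁴ = 2.64 m/s
Converting: 2.64 m/s × 3.6 = 9.5 km/h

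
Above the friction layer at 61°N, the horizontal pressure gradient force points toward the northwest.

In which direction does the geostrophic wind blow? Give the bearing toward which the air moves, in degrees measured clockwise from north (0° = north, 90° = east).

045°

The pressure-gradient force points toward the northwest (bearing 315°).
Geostrophic balance: in the Northern Hemisphere the Coriolis force deflects motion to the right, so the geostrophic wind blows 90° to the right of the pressure-gradient force (low pressure on the left).
Rotating 315° by 90° clockwise gives 045° — the wind blows toward the northeast.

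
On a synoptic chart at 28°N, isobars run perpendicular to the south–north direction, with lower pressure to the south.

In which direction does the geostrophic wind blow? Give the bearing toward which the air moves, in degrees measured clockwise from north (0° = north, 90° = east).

The pressure-gradient force points toward the south (bearing 180°).
Geostrophic balance: in the Northern Hemisphere the Coriolis force deflects motion to the right, so the geostrophic wind blows 90° to the right of the pressure-gradient force (low pressure on the left).
Rotating 180° by 90° clockwise gives 270° — the wind blows toward the west.

270°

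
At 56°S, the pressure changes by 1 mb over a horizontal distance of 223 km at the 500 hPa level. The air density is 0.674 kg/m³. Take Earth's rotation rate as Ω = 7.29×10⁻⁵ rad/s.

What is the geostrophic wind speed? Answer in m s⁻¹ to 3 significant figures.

Coriolis parameter at 56°S:
f = 2Ω sin φ = 2 × 7.29×10⁻⁵ × sin 56° = 1.21×10⁻⁴ s⁻¹
Pressure gradient: |∂P/∂n| = 100 Pa / 223000 m = 4.48×10⁻⁴ Pa/m
Geostrophic balance (pressure-gradient force = Coriolis force):
V_g = (1/(fρ)) |∂P/∂n| = 4.48×10⁻⁴ / (1.21×10⁻⁴ × 0.674) = 5.50 m/s

5.50 m s⁻¹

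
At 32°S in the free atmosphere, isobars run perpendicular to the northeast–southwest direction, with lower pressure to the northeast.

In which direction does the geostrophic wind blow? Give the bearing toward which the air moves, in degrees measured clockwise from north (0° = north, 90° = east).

The pressure-gradient force points toward the northeast (bearing 045°).
Geostrophic balance: in the Southern Hemisphere the Coriolis force deflects motion to the left, so the geostrophic wind blows 90° to the left of the pressure-gradient force (low pressure on the right).
Rotating 045° by 90° counterclockwise gives 315° — the wind blows toward the northwest.

315°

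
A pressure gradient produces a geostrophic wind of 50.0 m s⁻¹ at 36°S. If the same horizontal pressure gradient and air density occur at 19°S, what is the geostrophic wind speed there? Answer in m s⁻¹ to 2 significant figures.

90 m s⁻¹

With the same pressure gradient and density, V_g ∝ 1/f ∝ 1/sin φ.
V₂ = V₁ · sin φ₁ / sin φ₂ = 50.0 × sin 36° / sin 19°
V₂ = 50.0 × 0.5878/0.3256 = 90 m s⁻¹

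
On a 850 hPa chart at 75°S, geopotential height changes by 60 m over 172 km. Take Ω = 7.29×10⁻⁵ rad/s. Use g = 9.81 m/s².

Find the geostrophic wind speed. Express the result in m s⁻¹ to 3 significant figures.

24.3 m s⁻¹

Coriolis parameter at 75°S:
f = 2Ω sin φ = 2 × 7.29×10⁻⁵ × sin 75° = 1.41×10⁻⁴ s⁻¹
Height gradient: |∂Z/∂n| = 60 m / 172000 m = 3.49×10⁻⁴
On a pressure surface, geostrophic balance gives V_g = (g/f)|∂Z/∂n|:
V_g = 9.81 × 3.49×10⁻⁴ / 1.41×10⁻⁴ = 24.3 m/s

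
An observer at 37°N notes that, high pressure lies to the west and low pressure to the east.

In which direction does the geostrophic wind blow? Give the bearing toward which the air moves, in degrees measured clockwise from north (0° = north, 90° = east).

The pressure-gradient force points toward the east (bearing 090°).
Geostrophic balance: in the Northern Hemisphere the Coriolis force deflects motion to the right, so the geostrophic wind blows 90° to the right of the pressure-gradient force (low pressure on the left).
Rotating 090° by 90° clockwise gives 180° — the wind blows toward the south.

180°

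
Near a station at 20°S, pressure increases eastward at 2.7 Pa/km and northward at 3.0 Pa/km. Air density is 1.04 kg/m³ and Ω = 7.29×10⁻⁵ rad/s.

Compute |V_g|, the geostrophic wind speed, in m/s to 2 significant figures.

Coriolis parameter at 20°S:
f = 2Ω sin φ = 2 × 7.29×10⁻⁵ × sin 20° = 4.99×10⁻⁵ s⁻¹
In the Southern Hemisphere f is negative: f = −4.99×10⁻⁵ s⁻¹.
Component geostrophic relations (x east, y north):
u_g = −(1/(fρ)) ∂P/∂y,  v_g = (1/(fρ)) ∂P/∂x
u_g = −(3.0×10⁻³)/(−4.99×10⁻⁵ × 1.04) = 57.8 m/s;  v_g = (2.7×10⁻³)/(−4.99×10⁻⁵ × 1.04) = −52.1 m/s
|V_g| = √(u_g² + v_g²) = 77.8 m/s

78 m/s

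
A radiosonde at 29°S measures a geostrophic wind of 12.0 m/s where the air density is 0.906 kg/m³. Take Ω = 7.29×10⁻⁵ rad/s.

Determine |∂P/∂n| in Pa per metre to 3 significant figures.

7.68×10⁻⁴ Pa/m

Coriolis parameter at 29°S:
f = 2Ω sin φ = 2 × 7.29×10⁻⁵ × sin 29° = 7.07×10⁻⁵ s⁻¹
Geostrophic balance rearranged: |∂P/∂n| = f ρ V_g
|∂P/∂n| = 7.07×10⁻⁵ × 0.906 × 12.0 = 7.68×10⁻⁴ Pa/m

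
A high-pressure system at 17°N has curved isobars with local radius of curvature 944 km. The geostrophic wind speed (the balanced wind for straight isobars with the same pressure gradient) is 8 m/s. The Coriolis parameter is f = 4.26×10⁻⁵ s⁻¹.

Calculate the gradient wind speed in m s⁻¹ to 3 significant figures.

Around a high, pressure-gradient force acts outward with centrifugal, so Coriolis balances both:
fV = (1/ρ)|∂P/∂n| + V²/R  →  V² − fR·V + fR·V_g = 0
With fR = 4.26×10⁻⁵ × 944×10³ m = 40.2 m/s:
V = [fR − √((fR)² − 4 fR V_g)]/2 = [40.2 − √(40.2² − 4×40.2×8)]/2 = 11 m/s
Supergeostrophic (V > V_g = 8 m/s), as expected around a high.

11.0 m s⁻¹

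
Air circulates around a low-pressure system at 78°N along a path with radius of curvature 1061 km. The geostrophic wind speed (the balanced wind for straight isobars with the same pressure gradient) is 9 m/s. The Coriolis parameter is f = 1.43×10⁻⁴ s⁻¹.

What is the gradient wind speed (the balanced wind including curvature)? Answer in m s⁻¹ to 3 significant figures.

Around a low, centrifugal force acts outward with Coriolis, so pressure-gradient force balances both:
(1/ρ)|∂P/∂n| = fV + V²/R  →  V² + fR·V − fR·V_g = 0
With fR = 1.43×10⁻⁴ × 1061×10³ m = 152 m/s:
V = [−fR + √((fR)² + 4 fR V_g)]/2 = [−152 + √(152² + 4×152×9)]/2 = 8.52 m/s
Subgeostrophic (V < V_g = 9 m/s), as expected around a low.

8.52 m s⁻¹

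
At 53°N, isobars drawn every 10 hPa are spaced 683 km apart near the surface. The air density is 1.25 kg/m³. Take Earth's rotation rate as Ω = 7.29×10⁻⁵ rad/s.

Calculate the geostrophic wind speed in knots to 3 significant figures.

19.6 knots

Coriolis parameter at 53°N:
f = 2Ω sin φ = 2 × 7.29×10⁻⁵ × sin 53° = 1.16×10⁻⁴ s⁻¹
Pressure gradient: |∂P/∂n| = 1000 Pa / 683000 m = 1.46×10⁻³ Pa/m
Geostrophic balance (pressure-gradient force = Coriolis force):
V_g = (1/(fρ)) |∂P/∂n| = 1.46×10⁻³ / (1.16×10⁻⁴ × 1.25) = 10.1 m/s
Converting: 10.1 m/s × 1.944 = 19.6 knots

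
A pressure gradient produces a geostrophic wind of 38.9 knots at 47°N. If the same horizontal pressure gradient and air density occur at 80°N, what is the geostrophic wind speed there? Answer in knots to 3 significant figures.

With the same pressure gradient and density, V_g ∝ 1/f ∝ 1/sin φ.
V₂ = V₁ · sin φ₁ / sin φ₂ = 38.9 × sin 47° / sin 80°
V₂ = 38.9 × 0.7314/0.9848 = 28.9 knots

28.9 knots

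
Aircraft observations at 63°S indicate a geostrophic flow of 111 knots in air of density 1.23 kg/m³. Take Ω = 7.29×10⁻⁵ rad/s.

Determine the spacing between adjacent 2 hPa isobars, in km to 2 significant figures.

Coriolis parameter at 63°S:
f = 2Ω sin φ = 2 × 7.29×10⁻⁵ × sin 63° = 1.30×10⁻⁴ s⁻¹
Wind speed in SI: 111 knots = 57.1 m/s
Geostrophic balance rearranged: |∂P/∂n| = f ρ V_g
|∂P/∂n| = 1.30×10⁻⁴ × 1.23 × 57.1 = 9.12×10⁻³ Pa/m
Isobar spacing: Δn = ΔP/|∂P/∂n| = 200 Pa / 9.12×10⁻³ Pa/m = 21919 m ≈ 22 km

22 km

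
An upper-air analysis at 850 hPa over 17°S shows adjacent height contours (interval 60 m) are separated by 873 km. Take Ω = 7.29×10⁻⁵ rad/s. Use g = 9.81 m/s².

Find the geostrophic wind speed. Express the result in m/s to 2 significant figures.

Coriolis parameter at 17°S:
f = 2Ω sin φ = 2 × 7.29×10⁻⁵ × sin 17° = 4.26×10⁻⁵ s⁻¹
Height gradient: |∂Z/∂n| = 60 m / 873000 m = 6.87×10⁻⁵
On a pressure surface, geostrophic balance gives V_g = (g/f)|∂Z/∂n|:
V_g = 9.81 × 6.87×10⁻⁵ / 4.26×10⁻⁵ = 15.8 m/s

16 m/s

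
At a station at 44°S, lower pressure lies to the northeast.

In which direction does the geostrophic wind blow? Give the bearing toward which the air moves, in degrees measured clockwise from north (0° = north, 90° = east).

315°

The pressure-gradient force points toward the northeast (bearing 045°).
Geostrophic balance: in the Southern Hemisphere the Coriolis force deflects motion to the left, so the geostrophic wind blows 90° to the left of the pressure-gradient force (low pressure on the right).
Rotating 045° by 90° counterclockwise gives 315° — the wind blows toward the northwest.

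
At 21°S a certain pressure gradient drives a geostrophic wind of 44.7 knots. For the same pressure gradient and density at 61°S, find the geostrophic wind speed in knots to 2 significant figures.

With the same pressure gradient and density, V_g ∝ 1/f ∝ 1/sin φ.
V₂ = V₁ · sin φ₁ / sin φ₂ = 44.7 × sin 21° / sin 61°
V₂ = 44.7 × 0.3584/0.8746 = 18 knots

18 knots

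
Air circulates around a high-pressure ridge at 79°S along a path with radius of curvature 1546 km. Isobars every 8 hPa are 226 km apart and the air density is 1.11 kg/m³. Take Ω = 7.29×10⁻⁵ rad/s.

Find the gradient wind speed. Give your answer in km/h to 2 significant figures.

Coriolis parameter at 79°S:
f = 2Ω sin φ = 2 × 7.29×10⁻⁵ × sin 79° = 1.43×10⁻⁴ s⁻¹
Pressure gradient: |∂P/∂n| = 800 Pa / 226000 m = 3.54×10⁻³ Pa/m
Geostrophic speed: V_g = |∂P/∂n|/(fρ) = 3.54×10⁻³/(1.43×10⁻⁴ × 1.11) = 22.3 m/s
Around a high, pressure-gradient force acts outward with centrifugal, so Coriolis balances both:
fV = (1/ρ)|∂P/∂n| + V²/R  →  V² − fR·V + fR·V_g = 0
With fR = 1.43×10⁻⁴ × 1546×10³ m = 221 m/s:
V = [fR − √((fR)² − 4 fR V_g)]/2 = [221 − √(221² − 4×221×22.3)]/2 = 25.1 m/s
Supergeostrophic (V > V_g = 22.3 m/s), as expected around a high.
Converting: 25.1 m/s × 3.6 = 90 km/h

90 km/h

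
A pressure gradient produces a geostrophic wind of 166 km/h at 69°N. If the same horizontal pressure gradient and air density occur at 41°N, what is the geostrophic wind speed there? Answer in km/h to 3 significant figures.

With the same pressure gradient and density, V_g ∝ 1/f ∝ 1/sin φ.
V₂ = V₁ · sin φ₁ / sin φ₂ = 166 × sin 69° / sin 41°
V₂ = 166 × 0.9336/0.6561 = 236 km/h

236 km/h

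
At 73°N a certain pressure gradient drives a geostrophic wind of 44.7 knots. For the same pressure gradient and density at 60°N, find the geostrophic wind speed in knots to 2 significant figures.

49 knots

With the same pressure gradient and density, V_g ∝ 1/f ∝ 1/sin φ.
V₂ = V₁ · sin φ₁ / sin φ₂ = 44.7 × sin 73° / sin 60°
V₂ = 44.7 × 0.9563/0.8660 = 49 knots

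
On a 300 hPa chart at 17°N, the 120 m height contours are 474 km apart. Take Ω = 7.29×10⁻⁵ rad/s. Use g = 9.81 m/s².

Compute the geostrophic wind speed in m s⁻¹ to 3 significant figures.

58.3 m s⁻¹

Coriolis parameter at 17°N:
f = 2Ω sin φ = 2 × 7.29×10⁻⁵ × sin 17° = 4.26×10⁻⁵ s⁻¹
Height gradient: |∂Z/∂n| = 120 m / 474000 m = 2.53×10⁻⁴
On a pressure surface, geostrophic balance gives V_g = (g/f)|∂Z/∂n|:
V_g = 9.81 × 2.53×10⁻⁴ / 4.26×10⁻⁵ = 58.3 m/s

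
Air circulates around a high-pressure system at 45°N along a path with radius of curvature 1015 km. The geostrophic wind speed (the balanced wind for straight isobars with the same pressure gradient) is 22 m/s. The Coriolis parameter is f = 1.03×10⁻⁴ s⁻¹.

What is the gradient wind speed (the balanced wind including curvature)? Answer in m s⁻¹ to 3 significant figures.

Around a high, pressure-gradient force acts outward with centrifugal, so Coriolis balances both:
fV = (1/ρ)|∂P/∂n| + V²/R  →  V² − fR·V + fR·V_g = 0
With fR = 1.03×10⁻⁴ × 1015×10³ m = 105 m/s:
V = [fR − √((fR)² − 4 fR V_g)]/2 = [105 − √(105² − 4×105×22)]/2 = 31.5 m/s
Supergeostrophic (V > V_g = 22 m/s), as expected around a high.

31.5 m s⁻¹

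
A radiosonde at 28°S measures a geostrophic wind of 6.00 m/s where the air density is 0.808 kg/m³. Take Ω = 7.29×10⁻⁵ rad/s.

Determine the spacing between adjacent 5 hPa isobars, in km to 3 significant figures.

1510 km

Coriolis parameter at 28°S:
f = 2Ω sin φ = 2 × 7.29×10⁻⁵ × sin 28° = 6.84×10⁻⁵ s⁻¹
Geostrophic balance rearranged: |∂P/∂n| = f ρ V_g
|∂P/∂n| = 6.84×10⁻⁵ × 0.808 × 6.00 = 3.32×10⁻⁴ Pa/m
Isobar spacing: Δn = ΔP/|∂P/∂n| = 500 Pa / 3.32×10⁻⁴ Pa/m = 1506748 m ≈ 1510 km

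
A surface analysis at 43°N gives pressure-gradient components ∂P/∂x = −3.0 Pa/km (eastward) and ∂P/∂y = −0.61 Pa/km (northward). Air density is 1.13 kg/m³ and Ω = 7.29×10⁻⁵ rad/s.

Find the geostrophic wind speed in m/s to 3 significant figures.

Coriolis parameter at 43°N:
f = 2Ω sin φ = 2 × 7.29×10⁻⁵ × sin 43° = 9.94×10⁻⁵ s⁻¹
Component geostrophic relations (x east, y north):
u_g = −(1/(fρ)) ∂P/∂y,  v_g = (1/(fρ)) ∂P/∂x
u_g = −(−0.61×10⁻³)/(9.94×10⁻⁵ × 1.13) = 5.43 m/s;  v_g = (−3.0×10⁻³)/(9.94×10⁻⁵ × 1.13) = −26.7 m/s
|V_g| = √(u_g² + v_g²) = 27.2 m/s

27.2 m/s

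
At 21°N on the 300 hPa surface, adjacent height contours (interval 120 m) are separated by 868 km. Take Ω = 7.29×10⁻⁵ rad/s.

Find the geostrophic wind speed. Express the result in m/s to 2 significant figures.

26 m/s

Coriolis parameter at 21°N:
f = 2Ω sin φ = 2 × 7.29×10⁻⁵ × sin 21° = 5.23×10⁻⁵ s⁻¹
Height gradient: |∂Z/∂n| = 120 m / 868000 m = 1.38×10⁻⁴
On a pressure surface, geostrophic balance gives V_g = (g/f)|∂Z/∂n|:
V_g = 9.81 × 1.38×10⁻⁴ / 5.23×10⁻⁵ = 26.0 m/s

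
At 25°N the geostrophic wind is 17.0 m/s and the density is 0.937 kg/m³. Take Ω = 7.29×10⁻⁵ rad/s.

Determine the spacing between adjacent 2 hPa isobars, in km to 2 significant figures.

200 km

Coriolis parameter at 25°N:
f = 2Ω sin φ = 2 × 7.29×10⁻⁵ × sin 25° = 6.16×10⁻⁵ s⁻¹
Geostrophic balance rearranged: |∂P/∂n| = f ρ V_g
|∂P/∂n| = 6.16×10⁻⁵ × 0.937 × 17.0 = 9.82×10⁻⁴ Pa/m
Isobar spacing: Δn = ΔP/|∂P/∂n| = 200 Pa / 9.82×10⁻⁴ Pa/m = 203768 m ≈ 200 km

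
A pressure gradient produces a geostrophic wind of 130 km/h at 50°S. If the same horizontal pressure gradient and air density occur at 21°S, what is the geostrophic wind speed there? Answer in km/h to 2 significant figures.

280 km/h

With the same pressure gradient and density, V_g ∝ 1/f ∝ 1/sin φ.
V₂ = V₁ · sin φ₁ / sin φ₂ = 130 × sin 50° / sin 21°
V₂ = 130 × 0.7660/0.3584 = 280 km/h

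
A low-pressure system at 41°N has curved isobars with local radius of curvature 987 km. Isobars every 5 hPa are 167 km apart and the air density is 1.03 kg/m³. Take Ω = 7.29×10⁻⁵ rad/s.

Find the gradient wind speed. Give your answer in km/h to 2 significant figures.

87 km/h

Coriolis parameter at 41°N:
f = 2Ω sin φ = 2 × 7.29×10⁻⁵ × sin 41° = 9.57×10⁻⁵ s⁻¹
Pressure gradient: |∂P/∂n| = 500 Pa / 167000 m = 2.99×10⁻³ Pa/m
Geostrophic speed: V_g = |∂P/∂n|/(fρ) = 2.99×10⁻³/(9.57×10⁻⁵ × 1.03) = 30.4 m/s
Around a low, centrifugal force acts outward with Coriolis, so pressure-gradient force balances both:
(1/ρ)|∂P/∂n| = fV + V²/R  →  V² + fR·V − fR·V_g = 0
With fR = 9.57×10⁻⁵ × 987×10³ m = 94.4 m/s:
V = [−fR + √((fR)² + 4 fR V_g)]/2 = [−94.4 + √(94.4² + 4×94.4×30.4)]/2 = 24.2 m/s
Subgeostrophic (V < V_g = 30.4 m/s), as expected around a low.
Converting: 24.2 m/s × 3.6 = 87 km/h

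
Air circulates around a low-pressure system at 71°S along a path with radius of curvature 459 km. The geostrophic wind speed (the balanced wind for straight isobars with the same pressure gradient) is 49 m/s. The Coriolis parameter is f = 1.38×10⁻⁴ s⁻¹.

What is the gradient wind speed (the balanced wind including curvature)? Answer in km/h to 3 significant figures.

Around a low, centrifugal force acts outward with Coriolis, so pressure-gradient force balances both:
(1/ρ)|∂P/∂n| = fV + V²/R  →  V² + fR·V − fR·V_g = 0
With fR = 1.38×10⁻⁴ × 459×10³ m = 63.3 m/s:
V = [−fR + √((fR)² + 4 fR V_g)]/2 = [−63.3 + √(63.3² + 4×63.3×49)]/2 = 32.4 m/s
Subgeostrophic (V < V_g = 49 m/s), as expected around a low.
Converting: 32.4 m/s × 3.6 = 117 km/h

117 km/h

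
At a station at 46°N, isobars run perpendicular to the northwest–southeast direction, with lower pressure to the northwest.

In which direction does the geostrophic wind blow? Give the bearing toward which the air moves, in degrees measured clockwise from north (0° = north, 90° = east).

The pressure-gradient force points toward the northwest (bearing 315°).
Geostrophic balance: in the Northern Hemisphere the Coriolis force deflects motion to the right, so the geostrophic wind blows 90° to the right of the pressure-gradient force (low pressure on the left).
Rotating 315° by 90° clockwise gives 045° — the wind blows toward the northeast.

045°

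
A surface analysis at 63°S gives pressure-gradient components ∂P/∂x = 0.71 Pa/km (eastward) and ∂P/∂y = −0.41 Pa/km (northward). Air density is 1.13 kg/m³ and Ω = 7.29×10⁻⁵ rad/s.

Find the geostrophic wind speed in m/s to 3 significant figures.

5.59 m/s

Coriolis parameter at 63°S:
f = 2Ω sin φ = 2 × 7.29×10⁻⁵ × sin 63° = 1.30×10⁻⁴ s⁻¹
In the Southern Hemisphere f is negative: f = −1.30×10⁻⁴ s⁻¹.
Component geostrophic relations (x east, y north):
u_g = −(1/(fρ)) ∂P/∂y,  v_g = (1/(fρ)) ∂P/∂x
u_g = −(−0.41×10⁻³)/(−1.30×10⁻⁴ × 1.13) = −2.79 m/s;  v_g = (0.71×10⁻³)/(−1.30×10⁻⁴ × 1.13) = −4.84 m/s
|V_g| = √(u_g² + v_g²) = 5.59 m/s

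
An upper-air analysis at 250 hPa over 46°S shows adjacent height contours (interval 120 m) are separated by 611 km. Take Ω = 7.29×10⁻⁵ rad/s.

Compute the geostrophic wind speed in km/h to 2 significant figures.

Coriolis parameter at 46°S:
f = 2Ω sin φ = 2 × 7.29×10⁻⁵ × sin 46° = 1.05×10⁻⁴ s⁻¹
Height gradient: |∂Z/∂n| = 120 m / 611000 m = 1.96×10⁻⁴
On a pressure surface, geostrophic balance gives V_g = (g/f)|∂Z/∂n|:
V_g = 9.81 × 1.96×10⁻⁴ / 1.05×10⁻⁴ = 18.4 m/s
Converting: 18.4 m/s × 3.6 = 66 km/h

66 km/h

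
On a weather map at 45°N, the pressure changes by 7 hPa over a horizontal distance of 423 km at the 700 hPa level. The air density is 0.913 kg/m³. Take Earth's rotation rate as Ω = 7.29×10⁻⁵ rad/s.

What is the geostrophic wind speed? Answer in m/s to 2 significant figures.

18 m/s

Coriolis parameter at 45°N:
f = 2Ω sin φ = 2 × 7.29×10⁻⁵ × sin 45° = 1.03×10⁻⁴ s⁻¹
Pressure gradient: |∂P/∂n| = 700 Pa / 423000 m = 1.65×10⁻³ Pa/m
Geostrophic balance (pressure-gradient force = Coriolis force):
V_g = (1/(fρ)) |∂P/∂n| = 1.65×10⁻³ / (1.03×10⁻⁴ × 0.913) = 17.6 m/s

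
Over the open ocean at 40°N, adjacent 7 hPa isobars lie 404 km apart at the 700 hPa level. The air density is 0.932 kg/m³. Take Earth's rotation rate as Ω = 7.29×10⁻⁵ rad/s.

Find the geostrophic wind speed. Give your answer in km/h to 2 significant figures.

71 km/h

Coriolis parameter at 40°N:
f = 2Ω sin φ = 2 × 7.29×10⁻⁵ × sin 40° = 9.37×10⁻⁵ s⁻¹
Pressure gradient: |∂P/∂n| = 700 Pa / 404000 m = 1.73×10⁻³ Pa/m
Geostrophic balance (pressure-gradient force = Coriolis force):
V_g = (1/(fρ)) |∂P/∂n| = 1.73×10⁻³ / (9.37×10⁻⁵ × 0.932) = 19.8 m/s
Converting: 19.8 m/s × 3.6 = 71 km/h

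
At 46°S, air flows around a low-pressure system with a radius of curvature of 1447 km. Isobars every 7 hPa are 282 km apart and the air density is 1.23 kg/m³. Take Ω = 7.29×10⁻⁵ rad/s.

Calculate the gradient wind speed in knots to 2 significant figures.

Coriolis parameter at 46°S:
f = 2Ω sin φ = 2 × 7.29×10⁻⁵ × sin 46° = 1.05×10⁻⁴ s⁻¹
Pressure gradient: |∂P/∂n| = 700 Pa / 282000 m = 2.48×10⁻³ Pa/m
Geostrophic speed: V_g = |∂P/∂n|/(fρ) = 2.48×10⁻³/(1.05×10⁻⁴ × 1.23) = 19.2 m/s
Around a low, centrifugal force acts outward with Coriolis, so pressure-gradient force balances both:
(1/ρ)|∂P/∂n| = fV + V²/R  →  V² + fR·V − fR·V_g = 0
With fR = 1.05×10⁻⁴ × 1447×10³ m = 152 m/s:
V = [−fR + √((fR)² + 4 fR V_g)]/2 = [−152 + √(152² + 4×152×19.2)]/2 = 17.3 m/s
Subgeostrophic (V < V_g = 19.2 m/s), as expected around a low.
Converting: 17.3 m/s × 1.944 = 34 knots

34 knots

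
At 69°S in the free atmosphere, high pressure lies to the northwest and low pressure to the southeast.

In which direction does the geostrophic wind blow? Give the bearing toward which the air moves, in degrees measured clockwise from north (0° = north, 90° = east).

045°

The pressure-gradient force points toward the southeast (bearing 135°).
Geostrophic balance: in the Southern Hemisphere the Coriolis force deflects motion to the left, so the geostrophic wind blows 90° to the left of the pressure-gradient force (low pressure on the right).
Rotating 135° by 90° counterclockwise gives 045° — the wind blows toward the northeast.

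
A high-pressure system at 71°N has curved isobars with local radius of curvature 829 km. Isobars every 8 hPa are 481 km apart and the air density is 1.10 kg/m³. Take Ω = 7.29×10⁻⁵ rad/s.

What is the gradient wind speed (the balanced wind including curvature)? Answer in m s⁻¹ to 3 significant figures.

12.3 m s⁻¹

Coriolis parameter at 71°N:
f = 2Ω sin φ = 2 × 7.29×10⁻⁵ × sin 71° = 1.38×10⁻⁴ s⁻¹
Pressure gradient: |∂P/∂n| = 800 Pa / 481000 m = 1.66×10⁻³ Pa/m
Geostrophic speed: V_g = |∂P/∂n|/(fρ) = 1.66×10⁻³/(1.38×10⁻⁴ × 1.10) = 11.0 m/s
Around a high, pressure-gradient force acts outward with centrifugal, so Coriolis balances both:
fV = (1/ρ)|∂P/∂n| + V²/R  →  V² − fR·V + fR·V_g = 0
With fR = 1.38×10⁻⁴ × 829×10³ m = 114 m/s:
V = [fR − √((fR)² − 4 fR V_g)]/2 = [114 − √(114² − 4×114×11)]/2 = 12.3 m/s
Supergeostrophic (V > V_g = 11 m/s), as expected around a high.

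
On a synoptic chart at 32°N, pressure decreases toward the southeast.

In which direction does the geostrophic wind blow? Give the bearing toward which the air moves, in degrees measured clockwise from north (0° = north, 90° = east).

225°

The pressure-gradient force points toward the southeast (bearing 135°).
Geostrophic balance: in the Northern Hemisphere the Coriolis force deflects motion to the right, so the geostrophic wind blows 90° to the right of the pressure-gradient force (low pressure on the left).
Rotating 135° by 90° clockwise gives 225° — the wind blows toward the southwest.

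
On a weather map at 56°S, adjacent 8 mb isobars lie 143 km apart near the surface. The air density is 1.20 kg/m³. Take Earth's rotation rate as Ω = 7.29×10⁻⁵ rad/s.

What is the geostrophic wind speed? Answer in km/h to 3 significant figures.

139 km/h

Coriolis parameter at 56°S:
f = 2Ω sin φ = 2 × 7.29×10⁻⁵ × sin 56° = 1.21×10⁻⁴ s⁻¹
Pressure gradient: |∂P/∂n| = 800 Pa / 143000 m = 5.59×10⁻³ Pa/m
Geostrophic balance (pressure-gradient force = Coriolis force):
V_g = (1/(fρ)) |∂P/∂n| = 5.59×10⁻³ / (1.21×10⁻⁴ × 1.20) = 38.6 m/s
Converting: 38.6 m/s × 3.6 = 139 km/h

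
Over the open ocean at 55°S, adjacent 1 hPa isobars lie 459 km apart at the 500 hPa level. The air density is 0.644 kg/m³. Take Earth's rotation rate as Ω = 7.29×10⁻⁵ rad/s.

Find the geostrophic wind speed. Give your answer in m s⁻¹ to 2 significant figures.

Coriolis parameter at 55°S:
f = 2Ω sin φ = 2 × 7.29×10⁻⁵ × sin 55° = 1.19×10⁻⁴ s⁻¹
Pressure gradient: |∂P/∂n| = 100 Pa / 459000 m = 2.18×10⁻⁴ Pa/m
Geostrophic balance (pressure-gradient force = Coriolis force):
V_g = (1/(fρ)) |∂P/∂n| = 2.18×10⁻⁴ / (1.19×10⁻⁴ × 0.644) = 2.83 m/s

2.8 m s⁻¹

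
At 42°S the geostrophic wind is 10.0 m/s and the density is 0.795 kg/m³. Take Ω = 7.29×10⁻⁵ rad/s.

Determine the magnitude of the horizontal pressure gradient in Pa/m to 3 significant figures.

Coriolis parameter at 42°S:
f = 2Ω sin φ = 2 × 7.29×10⁻⁵ × sin 42° = 9.76×10⁻⁵ s⁻¹
Geostrophic balance rearranged: |∂P/∂n| = f ρ V_g
|∂P/∂n| = 9.76×10⁻⁵ × 0.795 × 10.0 = 7.76×10⁻⁴ Pa/m

7.76×10⁻⁴ Pa/m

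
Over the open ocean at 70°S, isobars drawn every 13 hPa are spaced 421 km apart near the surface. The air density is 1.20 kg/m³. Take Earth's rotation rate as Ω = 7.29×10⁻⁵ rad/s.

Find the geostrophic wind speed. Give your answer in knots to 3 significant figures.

36.5 knots

Coriolis parameter at 70°S:
f = 2Ω sin φ = 2 × 7.29×10⁻⁵ × sin 70° = 1.37×10⁻⁴ s⁻¹
Pressure gradient: |∂P/∂n| = 1300 Pa / 421000 m = 3.09×10⁻³ Pa/m
Geostrophic balance (pressure-gradient force = Coriolis force):
V_g = (1/(fρ)) |∂P/∂n| = 3.09×10⁻³ / (1.37×10⁻⁴ × 1.20) = 18.8 m/s
Converting: 18.8 m/s × 1.944 = 36.5 knots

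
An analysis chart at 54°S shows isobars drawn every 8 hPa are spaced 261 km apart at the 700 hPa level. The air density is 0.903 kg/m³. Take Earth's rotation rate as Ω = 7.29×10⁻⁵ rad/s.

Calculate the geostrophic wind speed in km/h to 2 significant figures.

Coriolis parameter at 54°S:
f = 2Ω sin φ = 2 × 7.29×10⁻⁵ × sin 54° = 1.18×10⁻⁴ s⁻¹
Pressure gradient: |∂P/∂n| = 800 Pa / 261000 m = 3.07×10⁻³ Pa/m
Geostrophic balance (pressure-gradient force = Coriolis force):
V_g = (1/(fρ)) |∂P/∂n| = 3.07×10⁻³ / (1.18×10⁻⁴ × 0.903) = 28.8 m/s
Converting: 28.8 m/s × 3.6 = 100 km/h

100 km/h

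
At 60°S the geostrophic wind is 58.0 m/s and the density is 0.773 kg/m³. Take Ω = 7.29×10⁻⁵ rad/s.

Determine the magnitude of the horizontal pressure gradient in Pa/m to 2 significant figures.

5.7×10⁻³ Pa/m

Coriolis parameter at 60°S:
f = 2Ω sin φ = 2 × 7.29×10⁻⁵ × sin 60° = 1.26×10⁻⁴ s⁻¹
Geostrophic balance rearranged: |∂P/∂n| = f ρ V_g
|∂P/∂n| = 1.26×10⁻⁴ × 0.773 × 58.0 = 5.66×10⁻³ Pa/m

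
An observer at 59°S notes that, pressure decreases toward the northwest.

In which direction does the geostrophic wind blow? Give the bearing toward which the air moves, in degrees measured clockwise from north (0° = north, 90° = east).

The pressure-gradient force points toward the northwest (bearing 315°).
Geostrophic balance: in the Southern Hemisphere the Coriolis force deflects motion to the left, so the geostrophic wind blows 90° to the left of the pressure-gradient force (low pressure on the right).
Rotating 315° by 90° counterclockwise gives 225° — the wind blows toward the southwest.

225°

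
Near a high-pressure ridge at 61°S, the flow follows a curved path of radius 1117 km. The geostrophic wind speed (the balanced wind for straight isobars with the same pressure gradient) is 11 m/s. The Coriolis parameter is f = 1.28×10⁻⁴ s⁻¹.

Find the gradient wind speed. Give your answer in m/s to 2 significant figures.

Around a high, pressure-gradient force acts outward with centrifugal, so Coriolis balances both:
fV = (1/ρ)|∂P/∂n| + V²/R  →  V² − fR·V + fR·V_g = 0
With fR = 1.28×10⁻⁴ × 1117×10³ m = 143 m/s:
V = [fR − √((fR)² − 4 fR V_g)]/2 = [143 − √(143² − 4×143×11)]/2 = 12 m/s
Supergeostrophic (V > V_g = 11 m/s), as expected around a high.

12 m/s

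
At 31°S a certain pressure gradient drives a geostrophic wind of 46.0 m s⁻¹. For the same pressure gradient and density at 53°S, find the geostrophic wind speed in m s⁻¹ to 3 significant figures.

With the same pressure gradient and density, V_g ∝ 1/f ∝ 1/sin φ.
V₂ = V₁ · sin φ₁ / sin φ₂ = 46.0 × sin 31° / sin 53°
V₂ = 46.0 × 0.5150/0.7986 = 29.7 m s⁻¹

29.7 m s⁻¹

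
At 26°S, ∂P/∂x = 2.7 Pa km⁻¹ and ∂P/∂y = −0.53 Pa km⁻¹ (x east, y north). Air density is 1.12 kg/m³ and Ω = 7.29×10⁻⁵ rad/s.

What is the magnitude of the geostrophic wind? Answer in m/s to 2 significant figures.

Coriolis parameter at 26°S:
f = 2Ω sin φ = 2 × 7.29×10⁻⁵ × sin 26° = 6.39×10⁻⁵ s⁻¹
In the Southern Hemisphere f is negative: f = −6.39×10⁻⁵ s⁻¹.
Component geostrophic relations (x east, y north):
u_g = −(1/(fρ)) ∂P/∂y,  v_g = (1/(fρ)) ∂P/∂x
u_g = −(−0.53×10⁻³)/(−6.39×10⁻⁵ × 1.12) = −7.40 m/s;  v_g = (2.7×10⁻³)/(−6.39×10⁻⁵ × 1.12) = −37.7 m/s
|V_g| = √(u_g² + v_g²) = 38.4 m/s

38 m/s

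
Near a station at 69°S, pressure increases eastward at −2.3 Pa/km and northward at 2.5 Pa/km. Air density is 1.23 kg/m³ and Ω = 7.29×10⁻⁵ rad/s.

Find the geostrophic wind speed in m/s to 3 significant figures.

20.3 m/s

Coriolis parameter at 69°S:
f = 2Ω sin φ = 2 × 7.29×10⁻⁵ × sin 69° = 1.36×10⁻⁴ s⁻¹
In the Southern Hemisphere f is negative: f = −1.36×10⁻⁴ s⁻¹.
Component geostrophic relations (x east, y north):
u_g = −(1/(fρ)) ∂P/∂y,  v_g = (1/(fρ)) ∂P/∂x
u_g = −(2.5×10⁻³)/(−1.36×10⁻⁴ × 1.23) = 14.9 m/s;  v_g = (−2.3×10⁻³)/(−1.36×10⁻⁴ × 1.23) = 13.7 m/s
|V_g| = √(u_g² + v_g²) = 20.3 m/s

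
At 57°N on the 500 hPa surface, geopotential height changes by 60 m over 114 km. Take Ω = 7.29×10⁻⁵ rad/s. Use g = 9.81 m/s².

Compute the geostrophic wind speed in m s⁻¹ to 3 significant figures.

42.2 m s⁻¹

Coriolis parameter at 57°N:
f = 2Ω sin φ = 2 × 7.29×10⁻⁵ × sin 57° = 1.22×10⁻⁴ s⁻¹
Height gradient: |∂Z/∂n| = 60 m / 114000 m = 5.26×10⁻⁴
On a pressure surface, geostrophic balance gives V_g = (g/f)|∂Z/∂n|:
V_g = 9.81 × 5.26×10⁻⁴ / 1.22×10⁻⁴ = 42.2 m/s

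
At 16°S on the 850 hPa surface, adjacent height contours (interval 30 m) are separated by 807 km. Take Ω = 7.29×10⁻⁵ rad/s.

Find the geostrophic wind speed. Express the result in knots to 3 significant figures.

17.6 knots

Coriolis parameter at 16°S:
f = 2Ω sin φ = 2 × 7.29×10⁻⁵ × sin 16° = 4.02×10⁻⁵ s⁻¹
Height gradient: |∂Z/∂n| = 30 m / 807000 m = 3.72×10⁻⁵
On a pressure surface, geostrophic balance gives V_g = (g/f)|∂Z/∂n|:
V_g = 9.81 × 3.72×10⁻⁵ / 4.02×10⁻⁵ = 9.07 m/s
Converting: 9.07 m/s × 1.944 = 17.6 knots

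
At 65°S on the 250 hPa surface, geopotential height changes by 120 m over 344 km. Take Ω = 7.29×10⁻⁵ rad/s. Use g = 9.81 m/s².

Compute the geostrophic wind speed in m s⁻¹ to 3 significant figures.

Coriolis parameter at 65°S:
f = 2Ω sin φ = 2 × 7.29×10⁻⁵ × sin 65° = 1.32×10⁻⁴ s⁻¹
Height gradient: |∂Z/∂n| = 120 m / 344000 m = 3.49×10⁻⁴
On a pressure surface, geostrophic balance gives V_g = (g/f)|∂Z/∂n|:
V_g = 9.81 × 3.49×10⁻⁴ / 1.32×10⁻⁴ = 25.9 m/s

25.9 m s⁻¹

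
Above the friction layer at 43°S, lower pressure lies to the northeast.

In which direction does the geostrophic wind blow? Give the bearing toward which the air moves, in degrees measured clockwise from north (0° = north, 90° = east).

The pressure-gradient force points toward the northeast (bearing 045°).
Geostrophic balance: in the Southern Hemisphere the Coriolis force deflects motion to the left, so the geostrophic wind blows 90° to the left of the pressure-gradient force (low pressure on the right).
Rotating 045° by 90° counterclockwise gives 315° — the wind blows toward the northwest.

315°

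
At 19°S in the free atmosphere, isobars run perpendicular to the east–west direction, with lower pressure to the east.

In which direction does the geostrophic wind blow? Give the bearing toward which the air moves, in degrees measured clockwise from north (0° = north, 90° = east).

The pressure-gradient force points toward the east (bearing 090°).
Geostrophic balance: in the Southern Hemisphere the Coriolis force deflects motion to the left, so the geostrophic wind blows 90° to the left of the pressure-gradient force (low pressure on the right).
Rotating 090° by 90° counterclockwise gives 000° — the wind blows toward the north.

000°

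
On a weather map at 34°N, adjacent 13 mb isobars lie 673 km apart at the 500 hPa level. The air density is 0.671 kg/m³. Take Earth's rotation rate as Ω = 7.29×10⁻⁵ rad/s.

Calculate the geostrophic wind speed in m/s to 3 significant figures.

35.3 m/s

Coriolis parameter at 34°N:
f = 2Ω sin φ = 2 × 7.29×10⁻⁵ × sin 34° = 8.15×10⁻⁵ s⁻¹
Pressure gradient: |∂P/∂n| = 1300 Pa / 673000 m = 1.93×10⁻³ Pa/m
Geostrophic balance (pressure-gradient force = Coriolis force):
V_g = (1/(fρ)) |∂P/∂n| = 1.93×10⁻³ / (8.15×10⁻⁵ × 0.671) = 35.3 m/s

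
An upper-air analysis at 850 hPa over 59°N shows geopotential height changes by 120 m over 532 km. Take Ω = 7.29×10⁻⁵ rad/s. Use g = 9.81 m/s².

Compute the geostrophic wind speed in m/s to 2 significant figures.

18 m/s

Coriolis parameter at 59°N:
f = 2Ω sin φ = 2 × 7.29×10⁻⁵ × sin 59° = 1.25×10⁻⁴ s⁻¹
Height gradient: |∂Z/∂n| = 120 m / 532000 m = 2.26×10⁻⁴
On a pressure surface, geostrophic balance gives V_g = (g/f)|∂Z/∂n|:
V_g = 9.81 × 2.26×10⁻⁴ / 1.25×10⁻⁴ = 17.7 m/s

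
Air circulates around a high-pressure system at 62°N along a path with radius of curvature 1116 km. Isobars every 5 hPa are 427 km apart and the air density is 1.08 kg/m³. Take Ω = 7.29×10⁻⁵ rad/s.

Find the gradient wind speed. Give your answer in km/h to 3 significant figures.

Coriolis parameter at 62°N:
f = 2Ω sin φ = 2 × 7.29×10⁻⁵ × sin 62° = 1.29×10⁻⁴ s⁻¹
Pressure gradient: |∂P/∂n| = 500 Pa / 427000 m = 1.17×10⁻³ Pa/m
Geostrophic speed: V_g = |∂P/∂n|/(fρ) = 1.17×10⁻³/(1.29×10⁻⁴ × 1.08) = 8.42 m/s
Around a high, pressure-gradient force acts outward with centrifugal, so Coriolis balances both:
fV = (1/ρ)|∂P/∂n| + V²/R  →  V² − fR·V + fR·V_g = 0
With fR = 1.29×10⁻⁴ × 1116×10³ m = 144 m/s:
V = [fR − √((fR)² − 4 fR V_g)]/2 = [144 − √(144² − 4×144×8.42)]/2 = 8.98 m/s
Supergeostrophic (V > V_g = 8.42 m/s), as expected around a high.
Converting: 8.98 m/s × 3.6 = 32.3 km/h

32.3 km/h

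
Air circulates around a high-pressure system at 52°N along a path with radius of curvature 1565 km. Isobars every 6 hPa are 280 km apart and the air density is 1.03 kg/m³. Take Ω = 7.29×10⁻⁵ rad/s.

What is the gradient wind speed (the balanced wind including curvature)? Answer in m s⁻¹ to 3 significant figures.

20.4 m s⁻¹

Coriolis parameter at 52°N:
f = 2Ω sin φ = 2 × 7.29×10⁻⁵ × sin 52° = 1.15×10⁻⁴ s⁻¹
Pressure gradient: |∂P/∂n| = 600 Pa / 280000 m = 2.14×10⁻³ Pa/m
Geostrophic speed: V_g = |∂P/∂n|/(fρ) = 2.14×10⁻³/(1.15×10⁻⁴ × 1.03) = 18.1 m/s
Around a high, pressure-gradient force acts outward with centrifugal, so Coriolis balances both:
fV = (1/ρ)|∂P/∂n| + V²/R  →  V² − fR·V + fR·V_g = 0
With fR = 1.15×10⁻⁴ × 1565×10³ m = 180 m/s:
V = [fR − √((fR)² − 4 fR V_g)]/2 = [180 − √(180² − 4×180×18.1)]/2 = 20.4 m/s
Supergeostrophic (V > V_g = 18.1 m/s), as expected around a high.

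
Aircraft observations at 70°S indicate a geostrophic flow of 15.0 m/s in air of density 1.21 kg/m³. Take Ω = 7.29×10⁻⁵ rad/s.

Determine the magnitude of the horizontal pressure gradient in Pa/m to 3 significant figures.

2.49×10⁻³ Pa/m

Coriolis parameter at 70°S:
f = 2Ω sin φ = 2 × 7.29×10⁻⁵ × sin 70° = 1.37×10⁻⁴ s⁻¹
Geostrophic balance rearranged: |∂P/∂n| = f ρ V_g
|∂P/∂n| = 1.37×10⁻⁴ × 1.21 × 15.0 = 2.49×10⁻³ Pa/m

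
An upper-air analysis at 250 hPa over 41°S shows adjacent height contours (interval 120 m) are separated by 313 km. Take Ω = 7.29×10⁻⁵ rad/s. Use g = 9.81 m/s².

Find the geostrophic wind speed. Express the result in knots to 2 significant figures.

Coriolis parameter at 41°S:
f = 2Ω sin φ = 2 × 7.29×10⁻⁵ × sin 41° = 9.57×10⁻⁵ s⁻¹
Height gradient: |∂Z/∂n| = 120 m / 313000 m = 3.83×10⁻⁴
On a pressure surface, geostrophic balance gives V_g = (g/f)|∂Z/∂n|:
V_g = 9.81 × 3.83×10⁻⁴ / 9.57×10⁻⁵ = 39.3 m/s
Converting: 39.3 m/s × 1.944 = 76 knots

76 knots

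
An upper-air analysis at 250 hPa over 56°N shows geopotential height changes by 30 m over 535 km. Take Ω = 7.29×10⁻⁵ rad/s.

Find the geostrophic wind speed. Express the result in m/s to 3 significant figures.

4.55 m/s

Coriolis parameter at 56°N:
f = 2Ω sin φ = 2 × 7.29×10⁻⁵ × sin 56° = 1.21×10⁻⁴ s⁻¹
Height gradient: |∂Z/∂n| = 30 m / 535000 m = 5.61×10⁻⁵
On a pressure surface, geostrophic balance gives V_g = (g/f)|∂Z/∂n|:
V_g = 9.81 × 5.61×10⁻⁵ / 1.21×10⁻⁴ = 4.55 m/s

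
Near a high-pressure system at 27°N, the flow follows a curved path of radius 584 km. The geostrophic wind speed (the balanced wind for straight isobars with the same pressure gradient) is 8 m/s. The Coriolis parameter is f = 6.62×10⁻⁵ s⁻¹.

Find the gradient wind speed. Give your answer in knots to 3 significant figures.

Around a high, pressure-gradient force acts outward with centrifugal, so Coriolis balances both:
fV = (1/ρ)|∂P/∂n| + V²/R  →  V² − fR·V + fR·V_g = 0
With fR = 6.62×10⁻⁵ × 584×10³ m = 38.7 m/s:
V = [fR − √((fR)² − 4 fR V_g)]/2 = [38.7 − √(38.7² − 4×38.7×8)]/2 = 11.3 m/s
Supergeostrophic (V > V_g = 8 m/s), as expected around a high.
Converting: 11.3 m/s × 1.944 = 22.0 knots

22.0 knots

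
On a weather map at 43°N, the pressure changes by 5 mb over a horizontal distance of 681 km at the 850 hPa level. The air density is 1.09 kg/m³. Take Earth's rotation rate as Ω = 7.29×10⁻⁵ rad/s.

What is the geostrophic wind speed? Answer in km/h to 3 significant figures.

Coriolis parameter at 43°N:
f = 2Ω sin φ = 2 × 7.29×10⁻⁵ × sin 43° = 9.94×10⁻⁵ s⁻¹
Pressure gradient: |∂P/∂n| = 500 Pa / 681000 m = 7.34×10⁻⁴ Pa/m
Geostrophic balance (pressure-gradient force = Coriolis force):
V_g = (1/(fρ)) |∂P/∂n| = 7.34×10⁻⁴ / (9.94×10⁻⁵ × 1.09) = 6.77 m/s
Converting: 6.77 m/s × 3.6 = 24.4 km/h

24.4 km/h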